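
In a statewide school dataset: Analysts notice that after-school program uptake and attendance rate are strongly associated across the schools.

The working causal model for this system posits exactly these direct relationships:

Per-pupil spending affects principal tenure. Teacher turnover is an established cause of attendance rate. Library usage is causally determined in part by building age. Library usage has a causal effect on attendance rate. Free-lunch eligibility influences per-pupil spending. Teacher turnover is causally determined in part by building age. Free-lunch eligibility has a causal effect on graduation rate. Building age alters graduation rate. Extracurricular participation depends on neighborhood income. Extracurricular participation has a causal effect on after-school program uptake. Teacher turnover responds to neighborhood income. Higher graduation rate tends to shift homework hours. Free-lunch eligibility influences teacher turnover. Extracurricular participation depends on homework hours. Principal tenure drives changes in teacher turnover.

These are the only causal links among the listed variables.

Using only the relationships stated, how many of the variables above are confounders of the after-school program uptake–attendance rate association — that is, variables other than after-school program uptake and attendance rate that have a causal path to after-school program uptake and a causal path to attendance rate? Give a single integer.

The common causes are: building age (to after-school program uptake via building age → graduation rate → homework hours → extracurricular participation → after-school program uptake; to attendance rate via building age → library usage → attendance rate); free-lunch eligibility (to after-school program uptake via free-lunch eligibility → graduation rate → homework hours → extracurricular participation → after-school program uptake; to attendance rate via free-lunch eligibility → teacher turnover → attendance rate); neighborhood income (to after-school program uptake via neighborhood income → extracurricular participation → after-school program uptake; to attendance rate via neighborhood income → teacher turnover → attendance rate).
Every other variable lacks a causal path to at least one of after-school program uptake and attendance rate.

3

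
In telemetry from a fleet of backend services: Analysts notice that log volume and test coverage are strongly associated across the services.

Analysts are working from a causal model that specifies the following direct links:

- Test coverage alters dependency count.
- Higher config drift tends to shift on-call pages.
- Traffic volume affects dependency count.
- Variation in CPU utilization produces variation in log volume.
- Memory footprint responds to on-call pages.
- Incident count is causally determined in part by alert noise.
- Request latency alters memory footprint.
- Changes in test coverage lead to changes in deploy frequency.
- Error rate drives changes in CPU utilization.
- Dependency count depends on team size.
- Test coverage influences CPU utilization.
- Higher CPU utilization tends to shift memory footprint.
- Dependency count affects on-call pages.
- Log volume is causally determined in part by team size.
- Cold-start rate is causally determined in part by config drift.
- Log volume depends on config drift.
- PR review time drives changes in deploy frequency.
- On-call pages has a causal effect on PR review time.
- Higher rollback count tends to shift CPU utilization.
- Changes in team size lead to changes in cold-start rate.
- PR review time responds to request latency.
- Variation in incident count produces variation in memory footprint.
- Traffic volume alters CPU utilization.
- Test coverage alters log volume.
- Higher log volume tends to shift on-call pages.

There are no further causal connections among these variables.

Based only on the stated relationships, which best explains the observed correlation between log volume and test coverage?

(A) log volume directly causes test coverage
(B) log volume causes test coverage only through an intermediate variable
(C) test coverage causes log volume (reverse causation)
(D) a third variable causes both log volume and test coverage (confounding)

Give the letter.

The stated link runs test coverage → log volume; log volume has no causal path to test coverage. No variable causes both, so confounding is ruled out. The correlation reflects reverse causation.

C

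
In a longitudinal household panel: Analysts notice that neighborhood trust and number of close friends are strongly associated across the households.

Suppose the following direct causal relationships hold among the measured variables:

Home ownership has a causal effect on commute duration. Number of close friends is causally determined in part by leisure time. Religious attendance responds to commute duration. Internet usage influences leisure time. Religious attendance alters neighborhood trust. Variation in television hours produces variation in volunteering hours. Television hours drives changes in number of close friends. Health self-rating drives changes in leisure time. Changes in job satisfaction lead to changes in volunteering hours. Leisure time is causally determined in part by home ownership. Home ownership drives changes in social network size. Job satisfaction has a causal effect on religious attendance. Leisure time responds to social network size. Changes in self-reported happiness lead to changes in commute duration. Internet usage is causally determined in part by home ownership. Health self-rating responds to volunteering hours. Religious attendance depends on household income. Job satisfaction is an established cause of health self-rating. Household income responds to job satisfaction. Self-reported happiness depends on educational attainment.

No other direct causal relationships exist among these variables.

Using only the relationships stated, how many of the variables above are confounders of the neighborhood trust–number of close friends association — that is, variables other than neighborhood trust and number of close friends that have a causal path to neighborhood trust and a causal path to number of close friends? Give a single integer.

2

The common causes are: home ownership (to neighborhood trust via home ownership → commute duration → religious attendance → neighborhood trust; to number of close friends via home ownership → leisure time → number of close friends); job satisfaction (to neighborhood trust via job satisfaction → religious attendance → neighborhood trust; to number of close friends via job satisfaction → health self-rating → leisure time → number of close friends).
Every other variable lacks a causal path to at least one of neighborhood trust and number of close friends.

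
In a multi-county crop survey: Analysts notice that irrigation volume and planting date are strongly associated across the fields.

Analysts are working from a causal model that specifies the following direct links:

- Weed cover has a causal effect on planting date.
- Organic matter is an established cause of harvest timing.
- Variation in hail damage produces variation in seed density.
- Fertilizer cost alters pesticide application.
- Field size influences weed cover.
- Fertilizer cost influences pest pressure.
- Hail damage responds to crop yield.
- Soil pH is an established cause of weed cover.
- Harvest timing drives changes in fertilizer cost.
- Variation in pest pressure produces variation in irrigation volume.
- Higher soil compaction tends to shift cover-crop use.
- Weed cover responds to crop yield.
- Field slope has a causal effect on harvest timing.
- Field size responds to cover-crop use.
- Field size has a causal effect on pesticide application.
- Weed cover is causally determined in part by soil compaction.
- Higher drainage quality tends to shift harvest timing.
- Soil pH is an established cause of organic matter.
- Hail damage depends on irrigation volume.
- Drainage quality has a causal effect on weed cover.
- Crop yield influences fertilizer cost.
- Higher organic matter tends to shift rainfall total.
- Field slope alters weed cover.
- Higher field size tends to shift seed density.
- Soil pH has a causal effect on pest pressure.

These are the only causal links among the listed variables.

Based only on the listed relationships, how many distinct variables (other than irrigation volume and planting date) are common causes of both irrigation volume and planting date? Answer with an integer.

The common causes are: crop yield (to irrigation volume via crop yield → fertilizer cost → pest pressure → irrigation volume; to planting date via crop yield → weed cover → planting date); drainage quality (to irrigation volume via drainage quality → harvest timing → fertilizer cost → pest pressure → irrigation volume; to planting date via drainage quality → weed cover → planting date); field slope (to irrigation volume via field slope → harvest timing → fertilizer cost → pest pressure → irrigation volume; to planting date via field slope → weed cover → planting date); soil pH (to irrigation volume via soil pH → pest pressure → irrigation volume; to planting date via soil pH → weed cover → planting date).
Every other variable lacks a causal path to at least one of irrigation volume and planting date.

4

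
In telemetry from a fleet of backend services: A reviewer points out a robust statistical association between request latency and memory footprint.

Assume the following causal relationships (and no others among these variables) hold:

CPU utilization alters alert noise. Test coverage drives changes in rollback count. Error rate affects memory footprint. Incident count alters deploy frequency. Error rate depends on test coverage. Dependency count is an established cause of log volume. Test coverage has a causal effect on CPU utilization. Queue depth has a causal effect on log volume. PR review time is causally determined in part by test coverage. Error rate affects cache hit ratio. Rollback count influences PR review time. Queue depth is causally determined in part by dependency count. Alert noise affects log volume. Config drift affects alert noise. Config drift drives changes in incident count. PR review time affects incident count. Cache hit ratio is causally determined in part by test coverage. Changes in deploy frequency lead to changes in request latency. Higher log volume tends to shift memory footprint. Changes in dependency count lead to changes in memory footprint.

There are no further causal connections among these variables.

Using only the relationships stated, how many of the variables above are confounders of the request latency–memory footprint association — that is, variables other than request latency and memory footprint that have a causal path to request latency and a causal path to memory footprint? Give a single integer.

2

The common causes are: config drift (to request latency via config drift → incident count → deploy frequency → request latency; to memory footprint via config drift → alert noise → log volume → memory footprint); test coverage (to request latency via test coverage → PR review time → incident count → deploy frequency → request latency; to memory footprint via test coverage → error rate → memory footprint).
Every other variable lacks a causal path to at least one of request latency and memory footprint.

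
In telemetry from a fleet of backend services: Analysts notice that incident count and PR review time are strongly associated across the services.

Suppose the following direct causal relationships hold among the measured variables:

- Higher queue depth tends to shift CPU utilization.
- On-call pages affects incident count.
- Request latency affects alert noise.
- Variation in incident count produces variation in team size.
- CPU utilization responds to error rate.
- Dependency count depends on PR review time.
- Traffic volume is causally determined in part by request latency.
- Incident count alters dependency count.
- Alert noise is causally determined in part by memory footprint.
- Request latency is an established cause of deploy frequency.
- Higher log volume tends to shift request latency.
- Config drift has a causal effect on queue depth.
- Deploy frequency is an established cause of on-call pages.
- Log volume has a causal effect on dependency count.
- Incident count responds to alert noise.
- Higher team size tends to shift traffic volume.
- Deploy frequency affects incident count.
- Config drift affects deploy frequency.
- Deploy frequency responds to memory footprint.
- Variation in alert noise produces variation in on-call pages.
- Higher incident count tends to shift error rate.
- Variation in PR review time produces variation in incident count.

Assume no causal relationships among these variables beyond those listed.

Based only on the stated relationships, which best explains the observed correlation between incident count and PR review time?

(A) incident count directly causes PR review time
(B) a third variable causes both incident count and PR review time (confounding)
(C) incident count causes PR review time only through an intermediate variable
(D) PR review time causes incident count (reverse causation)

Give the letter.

D

The stated link runs PR review time → incident count; incident count has no causal path to PR review time. No variable causes both, so confounding is ruled out. The correlation reflects reverse causation.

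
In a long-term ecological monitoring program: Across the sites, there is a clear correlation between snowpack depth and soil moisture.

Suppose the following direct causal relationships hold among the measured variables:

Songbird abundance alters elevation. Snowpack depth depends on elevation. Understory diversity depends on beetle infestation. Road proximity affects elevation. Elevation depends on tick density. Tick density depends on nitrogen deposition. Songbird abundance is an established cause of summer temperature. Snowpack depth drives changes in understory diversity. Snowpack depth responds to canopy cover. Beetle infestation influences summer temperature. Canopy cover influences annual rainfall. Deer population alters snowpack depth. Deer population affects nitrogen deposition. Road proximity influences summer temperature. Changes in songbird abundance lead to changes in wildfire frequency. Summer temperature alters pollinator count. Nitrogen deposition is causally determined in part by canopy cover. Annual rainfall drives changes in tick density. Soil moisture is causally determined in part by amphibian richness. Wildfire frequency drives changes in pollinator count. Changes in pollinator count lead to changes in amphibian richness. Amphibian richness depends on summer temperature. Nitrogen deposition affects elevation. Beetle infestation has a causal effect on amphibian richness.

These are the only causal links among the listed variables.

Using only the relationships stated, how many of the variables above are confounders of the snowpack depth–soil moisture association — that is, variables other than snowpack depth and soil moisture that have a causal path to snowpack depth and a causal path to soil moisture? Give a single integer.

The common causes are: road proximity (to snowpack depth via road proximity → elevation → snowpack depth; to soil moisture via road proximity → summer temperature → amphibian richness → soil moisture); songbird abundance (to snowpack depth via songbird abundance → elevation → snowpack depth; to soil moisture via songbird abundance → summer temperature → amphibian richness → soil moisture).
Every other variable lacks a causal path to at least one of snowpack depth and soil moisture.

2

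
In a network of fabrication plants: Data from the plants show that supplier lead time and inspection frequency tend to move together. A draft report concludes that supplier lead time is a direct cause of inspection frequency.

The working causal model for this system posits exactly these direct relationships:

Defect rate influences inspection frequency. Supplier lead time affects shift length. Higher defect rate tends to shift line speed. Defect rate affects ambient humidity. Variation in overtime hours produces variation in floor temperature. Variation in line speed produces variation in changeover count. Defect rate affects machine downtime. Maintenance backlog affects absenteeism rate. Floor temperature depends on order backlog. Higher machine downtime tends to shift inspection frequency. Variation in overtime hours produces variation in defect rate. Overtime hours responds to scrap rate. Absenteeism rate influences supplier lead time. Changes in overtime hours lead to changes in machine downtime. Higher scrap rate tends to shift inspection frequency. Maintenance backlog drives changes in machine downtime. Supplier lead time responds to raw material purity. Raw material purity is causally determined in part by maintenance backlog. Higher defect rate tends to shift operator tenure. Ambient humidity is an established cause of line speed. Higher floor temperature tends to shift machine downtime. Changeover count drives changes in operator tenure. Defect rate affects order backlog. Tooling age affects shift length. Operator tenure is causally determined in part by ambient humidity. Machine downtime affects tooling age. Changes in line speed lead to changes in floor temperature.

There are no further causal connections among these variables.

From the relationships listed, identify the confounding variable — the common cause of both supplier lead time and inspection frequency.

maintenance backlog

Maintenance backlog has a causal path to supplier lead time (maintenance backlog → absenteeism rate → supplier lead time) and a separate causal path to inspection frequency (maintenance backlog → machine downtime → inspection frequency), so it is a common cause of both.
No stated relationship gives supplier lead time a causal route to inspection frequency, so the correlation is explained by the shared upstream cause rather than a direct effect.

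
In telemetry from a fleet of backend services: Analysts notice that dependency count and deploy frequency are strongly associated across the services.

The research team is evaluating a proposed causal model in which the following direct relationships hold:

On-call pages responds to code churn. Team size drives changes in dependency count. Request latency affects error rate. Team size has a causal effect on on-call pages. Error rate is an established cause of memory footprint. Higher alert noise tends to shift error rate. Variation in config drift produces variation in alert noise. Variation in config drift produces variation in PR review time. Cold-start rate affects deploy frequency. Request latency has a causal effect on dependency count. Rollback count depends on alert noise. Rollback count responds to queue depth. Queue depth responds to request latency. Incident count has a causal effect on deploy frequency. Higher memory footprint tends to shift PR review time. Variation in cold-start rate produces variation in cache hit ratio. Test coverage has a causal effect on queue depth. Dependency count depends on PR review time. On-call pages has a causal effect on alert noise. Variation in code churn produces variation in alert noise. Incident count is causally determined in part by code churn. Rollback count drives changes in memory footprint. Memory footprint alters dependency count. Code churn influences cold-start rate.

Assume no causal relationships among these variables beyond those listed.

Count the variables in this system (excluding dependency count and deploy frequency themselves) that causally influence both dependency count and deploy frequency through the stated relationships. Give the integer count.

The common causes are: code churn (to dependency count via code churn → alert noise → rollback count → memory footprint → dependency count; to deploy frequency via code churn → incident count → deploy frequency).
Every other variable lacks a causal path to at least one of dependency count and deploy frequency.

1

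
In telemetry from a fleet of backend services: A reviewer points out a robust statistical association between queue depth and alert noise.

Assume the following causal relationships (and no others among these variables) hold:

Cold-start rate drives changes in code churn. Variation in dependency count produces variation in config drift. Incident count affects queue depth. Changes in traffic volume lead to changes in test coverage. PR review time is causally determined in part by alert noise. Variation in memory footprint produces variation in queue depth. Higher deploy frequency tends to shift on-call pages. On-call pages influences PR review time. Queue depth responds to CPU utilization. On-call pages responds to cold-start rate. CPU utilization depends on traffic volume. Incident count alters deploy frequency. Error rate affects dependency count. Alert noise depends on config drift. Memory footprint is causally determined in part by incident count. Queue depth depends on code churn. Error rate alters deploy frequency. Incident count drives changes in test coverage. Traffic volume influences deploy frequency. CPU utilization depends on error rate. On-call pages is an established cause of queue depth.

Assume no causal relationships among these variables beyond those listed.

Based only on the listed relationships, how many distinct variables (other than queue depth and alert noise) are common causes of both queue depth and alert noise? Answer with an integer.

The common causes are: error rate (to queue depth via error rate → CPU utilization → queue depth; to alert noise via error rate → dependency count → config drift → alert noise).
Every other variable lacks a causal path to at least one of queue depth and alert noise.

1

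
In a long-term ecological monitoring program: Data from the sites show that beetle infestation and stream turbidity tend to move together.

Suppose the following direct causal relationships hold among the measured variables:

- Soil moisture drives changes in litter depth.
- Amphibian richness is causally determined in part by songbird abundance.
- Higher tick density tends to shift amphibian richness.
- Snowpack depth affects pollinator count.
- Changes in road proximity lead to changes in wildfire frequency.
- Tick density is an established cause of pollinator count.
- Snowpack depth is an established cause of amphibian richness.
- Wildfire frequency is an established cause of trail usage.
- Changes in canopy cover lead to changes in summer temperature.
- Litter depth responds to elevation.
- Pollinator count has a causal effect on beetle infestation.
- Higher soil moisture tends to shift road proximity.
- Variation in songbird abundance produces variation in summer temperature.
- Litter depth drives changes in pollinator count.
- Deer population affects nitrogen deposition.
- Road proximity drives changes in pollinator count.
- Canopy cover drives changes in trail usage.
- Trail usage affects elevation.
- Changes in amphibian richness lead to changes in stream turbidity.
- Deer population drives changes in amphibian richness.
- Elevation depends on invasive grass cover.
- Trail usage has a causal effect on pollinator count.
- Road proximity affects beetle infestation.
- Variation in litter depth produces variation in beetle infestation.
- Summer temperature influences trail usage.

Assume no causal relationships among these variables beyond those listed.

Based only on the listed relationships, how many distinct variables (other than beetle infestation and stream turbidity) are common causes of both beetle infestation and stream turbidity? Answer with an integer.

The common causes are: snowpack depth (to beetle infestation via snowpack depth → pollinator count → beetle infestation; to stream turbidity via snowpack depth → amphibian richness → stream turbidity); songbird abundance (to beetle infestation via songbird abundance → summer temperature → trail usage → pollinator count → beetle infestation; to stream turbidity via songbird abundance → amphibian richness → stream turbidity); tick density (to beetle infestation via tick density → pollinator count → beetle infestation; to stream turbidity via tick density → amphibian richness → stream turbidity).
Every other variable lacks a causal path to at least one of beetle infestation and stream turbidity.

3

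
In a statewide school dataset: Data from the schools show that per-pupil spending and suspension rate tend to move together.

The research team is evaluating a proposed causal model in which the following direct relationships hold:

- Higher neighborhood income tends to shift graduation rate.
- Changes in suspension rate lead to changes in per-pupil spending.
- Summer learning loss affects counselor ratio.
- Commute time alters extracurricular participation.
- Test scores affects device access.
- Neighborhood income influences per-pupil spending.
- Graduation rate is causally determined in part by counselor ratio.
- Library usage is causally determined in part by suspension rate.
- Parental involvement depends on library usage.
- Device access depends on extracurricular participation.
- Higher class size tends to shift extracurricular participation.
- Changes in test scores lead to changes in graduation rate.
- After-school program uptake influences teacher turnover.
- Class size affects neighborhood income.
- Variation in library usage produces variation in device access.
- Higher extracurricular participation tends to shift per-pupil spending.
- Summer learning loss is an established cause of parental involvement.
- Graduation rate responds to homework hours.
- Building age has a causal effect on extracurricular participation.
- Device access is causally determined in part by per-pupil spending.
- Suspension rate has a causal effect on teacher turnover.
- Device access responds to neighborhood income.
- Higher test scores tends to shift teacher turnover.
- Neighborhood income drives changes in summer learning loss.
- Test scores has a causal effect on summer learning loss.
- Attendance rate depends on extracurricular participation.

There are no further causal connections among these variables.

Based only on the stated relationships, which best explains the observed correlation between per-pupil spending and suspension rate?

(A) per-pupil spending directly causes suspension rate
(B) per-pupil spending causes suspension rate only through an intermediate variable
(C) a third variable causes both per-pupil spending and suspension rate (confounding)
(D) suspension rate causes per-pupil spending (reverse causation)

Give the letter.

The stated link runs suspension rate → per-pupil spending; per-pupil spending has no causal path to suspension rate. No variable causes both, so confounding is ruled out. The correlation reflects reverse causation.

D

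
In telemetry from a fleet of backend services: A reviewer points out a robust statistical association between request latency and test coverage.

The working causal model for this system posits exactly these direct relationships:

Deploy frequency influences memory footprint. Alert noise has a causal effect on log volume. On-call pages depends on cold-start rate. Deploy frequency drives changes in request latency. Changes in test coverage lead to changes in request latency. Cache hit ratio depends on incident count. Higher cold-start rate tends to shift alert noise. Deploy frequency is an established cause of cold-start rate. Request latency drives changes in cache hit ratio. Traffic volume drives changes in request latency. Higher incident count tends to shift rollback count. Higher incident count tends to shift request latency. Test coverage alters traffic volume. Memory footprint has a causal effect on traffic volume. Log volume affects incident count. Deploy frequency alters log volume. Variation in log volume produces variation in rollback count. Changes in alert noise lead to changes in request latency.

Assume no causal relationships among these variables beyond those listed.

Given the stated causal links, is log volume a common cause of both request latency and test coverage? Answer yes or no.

Log volume has no stated causal path to test coverage. A confounder must cause both variables, so log volume does not qualify.

no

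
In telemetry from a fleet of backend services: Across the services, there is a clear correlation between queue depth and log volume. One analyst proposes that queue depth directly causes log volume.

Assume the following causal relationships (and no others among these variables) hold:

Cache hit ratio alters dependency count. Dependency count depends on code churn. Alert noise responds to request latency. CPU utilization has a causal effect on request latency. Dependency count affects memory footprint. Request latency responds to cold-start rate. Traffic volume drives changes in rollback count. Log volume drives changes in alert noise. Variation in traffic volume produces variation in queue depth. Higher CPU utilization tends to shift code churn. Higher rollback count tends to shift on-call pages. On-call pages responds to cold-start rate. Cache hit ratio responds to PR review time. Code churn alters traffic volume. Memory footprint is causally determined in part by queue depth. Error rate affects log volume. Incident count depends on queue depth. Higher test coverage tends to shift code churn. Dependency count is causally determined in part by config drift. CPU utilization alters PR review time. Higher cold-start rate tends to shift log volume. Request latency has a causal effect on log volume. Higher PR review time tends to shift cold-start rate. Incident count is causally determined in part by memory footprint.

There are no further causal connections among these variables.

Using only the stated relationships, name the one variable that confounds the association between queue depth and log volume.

CPU utilization

CPU utilization has a causal path to queue depth (CPU utilization → code churn → traffic volume → queue depth) and a separate causal path to log volume (CPU utilization → request latency → log volume), so it is a common cause of both.
No stated relationship gives queue depth a causal route to log volume, so the correlation is explained by the shared upstream cause rather than a direct effect.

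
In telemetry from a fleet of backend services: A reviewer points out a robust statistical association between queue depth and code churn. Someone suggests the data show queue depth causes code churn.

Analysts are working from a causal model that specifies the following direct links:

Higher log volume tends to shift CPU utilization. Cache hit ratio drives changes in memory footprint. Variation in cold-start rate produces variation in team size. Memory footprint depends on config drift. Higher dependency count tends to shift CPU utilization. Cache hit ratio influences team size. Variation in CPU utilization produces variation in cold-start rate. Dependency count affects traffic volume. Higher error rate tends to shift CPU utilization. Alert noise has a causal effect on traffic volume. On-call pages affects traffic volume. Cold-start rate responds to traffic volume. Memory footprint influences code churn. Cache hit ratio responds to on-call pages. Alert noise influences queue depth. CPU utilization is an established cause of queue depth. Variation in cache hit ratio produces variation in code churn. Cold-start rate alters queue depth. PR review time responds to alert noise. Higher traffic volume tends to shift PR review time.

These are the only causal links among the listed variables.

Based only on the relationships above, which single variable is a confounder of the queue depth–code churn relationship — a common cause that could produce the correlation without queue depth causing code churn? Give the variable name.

on-call pages

On-call pages has a causal path to queue depth (on-call pages → traffic volume → cold-start rate → queue depth) and a separate causal path to code churn (on-call pages → cache hit ratio → code churn), so it is a common cause of both.
No stated relationship gives queue depth a causal route to code churn, so the correlation is explained by the shared upstream cause rather than a direct effect.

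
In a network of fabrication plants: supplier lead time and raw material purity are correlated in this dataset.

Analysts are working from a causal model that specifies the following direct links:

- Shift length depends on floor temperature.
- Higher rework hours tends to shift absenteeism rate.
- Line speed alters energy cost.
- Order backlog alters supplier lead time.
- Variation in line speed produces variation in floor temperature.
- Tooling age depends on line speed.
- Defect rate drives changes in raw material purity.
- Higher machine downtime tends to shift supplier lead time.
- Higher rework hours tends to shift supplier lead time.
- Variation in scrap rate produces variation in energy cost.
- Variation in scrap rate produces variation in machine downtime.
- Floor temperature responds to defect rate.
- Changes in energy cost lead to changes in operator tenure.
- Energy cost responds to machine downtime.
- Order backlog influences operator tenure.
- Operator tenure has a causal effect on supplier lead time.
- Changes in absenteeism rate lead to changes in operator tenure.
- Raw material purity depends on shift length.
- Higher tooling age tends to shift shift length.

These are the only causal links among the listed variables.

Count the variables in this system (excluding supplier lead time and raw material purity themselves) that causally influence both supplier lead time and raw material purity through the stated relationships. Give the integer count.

The common causes are: line speed (to supplier lead time via line speed → energy cost → operator tenure → supplier lead time; to raw material purity via line speed → tooling age → shift length → raw material purity).
Every other variable lacks a causal path to at least one of supplier lead time and raw material purity.

1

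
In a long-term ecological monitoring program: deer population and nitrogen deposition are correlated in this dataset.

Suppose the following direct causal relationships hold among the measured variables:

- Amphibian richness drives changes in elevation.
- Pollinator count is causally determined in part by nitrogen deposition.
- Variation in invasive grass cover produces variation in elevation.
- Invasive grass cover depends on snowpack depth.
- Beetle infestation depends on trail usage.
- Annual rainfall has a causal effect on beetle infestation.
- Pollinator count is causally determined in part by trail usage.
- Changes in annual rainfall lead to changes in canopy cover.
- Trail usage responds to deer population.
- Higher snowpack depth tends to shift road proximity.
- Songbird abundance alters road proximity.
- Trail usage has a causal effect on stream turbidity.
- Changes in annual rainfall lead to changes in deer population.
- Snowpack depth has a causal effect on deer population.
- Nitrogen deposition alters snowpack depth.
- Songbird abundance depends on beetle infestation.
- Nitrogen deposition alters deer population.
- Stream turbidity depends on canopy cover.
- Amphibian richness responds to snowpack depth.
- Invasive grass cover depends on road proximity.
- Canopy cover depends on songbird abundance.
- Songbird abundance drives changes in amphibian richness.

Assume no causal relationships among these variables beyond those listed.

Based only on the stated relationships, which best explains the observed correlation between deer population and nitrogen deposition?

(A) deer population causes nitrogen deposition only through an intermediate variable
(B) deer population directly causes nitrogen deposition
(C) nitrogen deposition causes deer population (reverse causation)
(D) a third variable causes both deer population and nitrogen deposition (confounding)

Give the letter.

C

The stated link runs nitrogen deposition → deer population; deer population has no causal path to nitrogen deposition. No variable causes both, so confounding is ruled out. The correlation reflects reverse causation.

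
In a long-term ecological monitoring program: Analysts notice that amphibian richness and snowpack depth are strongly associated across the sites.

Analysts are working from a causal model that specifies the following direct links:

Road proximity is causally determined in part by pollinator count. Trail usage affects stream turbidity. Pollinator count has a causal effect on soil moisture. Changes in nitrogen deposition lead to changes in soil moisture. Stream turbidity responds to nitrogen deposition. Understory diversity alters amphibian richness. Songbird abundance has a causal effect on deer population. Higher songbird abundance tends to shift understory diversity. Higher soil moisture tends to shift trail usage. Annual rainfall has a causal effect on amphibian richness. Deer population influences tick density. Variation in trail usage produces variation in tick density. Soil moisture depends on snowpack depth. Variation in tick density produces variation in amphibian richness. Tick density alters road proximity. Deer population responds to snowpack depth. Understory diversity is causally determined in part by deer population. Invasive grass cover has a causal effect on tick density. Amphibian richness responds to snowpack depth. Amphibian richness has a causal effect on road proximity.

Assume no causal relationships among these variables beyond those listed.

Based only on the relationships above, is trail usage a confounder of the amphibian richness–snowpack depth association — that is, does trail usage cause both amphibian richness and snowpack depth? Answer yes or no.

no

Trail usage has no stated causal path to snowpack depth. A confounder must cause both variables, so trail usage does not qualify.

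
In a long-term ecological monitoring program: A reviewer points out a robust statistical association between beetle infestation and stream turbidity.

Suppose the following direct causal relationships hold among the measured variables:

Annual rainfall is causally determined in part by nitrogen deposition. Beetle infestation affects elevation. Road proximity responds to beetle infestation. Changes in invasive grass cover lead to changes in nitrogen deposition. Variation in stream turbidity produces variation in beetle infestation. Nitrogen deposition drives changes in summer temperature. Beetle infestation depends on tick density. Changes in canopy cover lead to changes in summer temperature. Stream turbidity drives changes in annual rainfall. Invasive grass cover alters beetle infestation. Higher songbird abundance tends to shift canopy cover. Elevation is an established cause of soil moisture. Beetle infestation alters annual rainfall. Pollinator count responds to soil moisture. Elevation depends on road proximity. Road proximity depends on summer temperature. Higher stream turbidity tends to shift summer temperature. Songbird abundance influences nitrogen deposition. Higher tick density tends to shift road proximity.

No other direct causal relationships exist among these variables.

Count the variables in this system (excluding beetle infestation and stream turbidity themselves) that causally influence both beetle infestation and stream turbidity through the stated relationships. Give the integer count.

0

No listed variable has a causal path to both beetle infestation and stream turbidity, so there are no common causes.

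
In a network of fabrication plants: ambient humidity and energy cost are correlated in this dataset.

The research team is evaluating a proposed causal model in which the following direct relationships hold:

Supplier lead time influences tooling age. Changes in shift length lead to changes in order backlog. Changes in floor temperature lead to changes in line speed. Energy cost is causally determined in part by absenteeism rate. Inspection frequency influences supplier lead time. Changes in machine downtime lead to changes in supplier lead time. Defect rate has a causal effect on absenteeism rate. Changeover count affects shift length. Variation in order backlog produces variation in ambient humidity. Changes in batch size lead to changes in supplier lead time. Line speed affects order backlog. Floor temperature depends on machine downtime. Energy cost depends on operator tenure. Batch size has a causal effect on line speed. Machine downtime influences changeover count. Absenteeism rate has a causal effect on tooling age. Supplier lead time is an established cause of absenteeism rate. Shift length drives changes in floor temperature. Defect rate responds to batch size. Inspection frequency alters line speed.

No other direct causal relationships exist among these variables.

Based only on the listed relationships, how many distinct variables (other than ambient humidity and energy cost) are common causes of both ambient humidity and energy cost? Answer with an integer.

3

The common causes are: batch size (to ambient humidity via batch size → line speed → order backlog → ambient humidity; to energy cost via batch size → defect rate → absenteeism rate → energy cost); inspection frequency (to ambient humidity via inspection frequency → line speed → order backlog → ambient humidity; to energy cost via inspection frequency → supplier lead time → absenteeism rate → energy cost); machine downtime (to ambient humidity via machine downtime → floor temperature → line speed → order backlog → ambient humidity; to energy cost via machine downtime → supplier lead time → absenteeism rate → energy cost).
Every other variable lacks a causal path to at least one of ambient humidity and energy cost.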